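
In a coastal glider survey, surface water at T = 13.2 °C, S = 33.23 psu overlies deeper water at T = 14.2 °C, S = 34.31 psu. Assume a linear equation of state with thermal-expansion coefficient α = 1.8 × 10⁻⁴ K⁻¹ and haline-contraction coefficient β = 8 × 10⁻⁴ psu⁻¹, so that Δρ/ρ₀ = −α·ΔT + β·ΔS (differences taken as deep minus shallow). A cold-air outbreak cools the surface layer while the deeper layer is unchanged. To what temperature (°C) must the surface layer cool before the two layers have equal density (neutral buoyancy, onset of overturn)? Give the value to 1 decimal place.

Neutral buoyancy requires Δρ = 0, i.e. −α(T_deep − T_surf′) + β(S_deep − S_surf) = 0.
T_surf′ = T_deep − (β/α)·ΔS = 14.2 − (8 × 10⁻⁴/1.8 × 10⁻⁴)·(+1.08) = 9.400 °C.
Cooling required: 13.2 − (9.400) = 3.800 °C.

9.4 °C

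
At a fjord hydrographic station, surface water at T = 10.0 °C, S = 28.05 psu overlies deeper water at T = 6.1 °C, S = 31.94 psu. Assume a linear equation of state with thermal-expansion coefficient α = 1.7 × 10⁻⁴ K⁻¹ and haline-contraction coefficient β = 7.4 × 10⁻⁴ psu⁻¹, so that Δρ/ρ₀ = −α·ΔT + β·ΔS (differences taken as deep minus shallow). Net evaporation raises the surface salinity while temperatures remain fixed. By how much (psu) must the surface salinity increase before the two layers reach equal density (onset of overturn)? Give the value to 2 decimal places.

4.79 psu

Neutral buoyancy requires −α(T_deep − T_surf) + β(S_deep − S_surf′) = 0.
S_surf′ = S_deep − (α/β)·ΔT = 31.94 − (1.7 × 10⁻⁴/7.4 × 10⁻⁴)·(-3.9) = 32.8359 psu.
Increase required: 32.8359 − 28.05 = 4.7859 psu.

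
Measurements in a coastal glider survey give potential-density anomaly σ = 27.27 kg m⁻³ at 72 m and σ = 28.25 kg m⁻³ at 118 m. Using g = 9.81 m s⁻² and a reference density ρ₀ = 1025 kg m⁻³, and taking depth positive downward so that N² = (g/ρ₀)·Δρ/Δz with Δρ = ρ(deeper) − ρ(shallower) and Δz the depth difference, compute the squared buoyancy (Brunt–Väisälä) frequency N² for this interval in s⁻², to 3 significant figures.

2.04 × 10⁻⁴ s⁻²

Δρ = 1028.25 − 1027.27 = 0.98 kg m⁻³ over Δz = 118 − 72 = 46 m.
N² = (9.81/1025) × (0.98/46) = 2.0390 × 10⁻⁴ s⁻² ≈ 2.04 × 10⁻⁴ s⁻².
A positive N² confirms static stability across the interval.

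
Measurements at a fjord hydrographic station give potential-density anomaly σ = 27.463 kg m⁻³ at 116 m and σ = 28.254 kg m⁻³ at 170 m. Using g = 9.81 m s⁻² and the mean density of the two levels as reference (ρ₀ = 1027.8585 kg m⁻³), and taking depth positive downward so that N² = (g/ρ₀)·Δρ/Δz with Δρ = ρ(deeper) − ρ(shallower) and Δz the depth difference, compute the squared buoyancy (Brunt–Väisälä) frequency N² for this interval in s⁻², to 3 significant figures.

Δρ = 1028.254 − 1027.463 = 0.791 kg m⁻³ over Δz = 170 − 116 = 54 m.
N² = (9.81/1027.8585) × (0.791/54) = 1.3980 × 10⁻⁴ s⁻² ≈ 1.40 × 10⁻⁴ s⁻².

1.40 × 10⁻⁴ s⁻²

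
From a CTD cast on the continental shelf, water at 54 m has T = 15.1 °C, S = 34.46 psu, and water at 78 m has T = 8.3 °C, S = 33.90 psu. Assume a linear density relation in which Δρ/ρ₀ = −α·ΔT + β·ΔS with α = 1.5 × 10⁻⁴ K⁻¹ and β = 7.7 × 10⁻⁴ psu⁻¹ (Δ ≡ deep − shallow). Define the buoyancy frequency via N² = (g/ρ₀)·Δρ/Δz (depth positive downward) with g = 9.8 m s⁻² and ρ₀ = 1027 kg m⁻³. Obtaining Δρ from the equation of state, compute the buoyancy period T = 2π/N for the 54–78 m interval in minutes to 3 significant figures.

6.75 min

ΔT = -6.8 K, ΔS = -0.56 psu (deep − shallow).
Δρ/ρ₀ = −αΔT + βΔS = 1.02 × 10⁻³ − 4.312 × 10⁻⁴ = 5.888 × 10⁻⁴, so Δρ ≈ 0.6047 kg m⁻³.
N² = (g/ρ₀)·Δρ/Δz = g·(Δρ/ρ₀)/Δz = 9.8 × 5.888 × 10⁻⁴ / 24 = 2.4043 × 10⁻⁴ s⁻².
N = √(2.4043 × 10⁻⁴) = 0.015506 rad s⁻¹ → T = 2π/N = 405.21 s = 6.7535 min ≈ 6.75 min.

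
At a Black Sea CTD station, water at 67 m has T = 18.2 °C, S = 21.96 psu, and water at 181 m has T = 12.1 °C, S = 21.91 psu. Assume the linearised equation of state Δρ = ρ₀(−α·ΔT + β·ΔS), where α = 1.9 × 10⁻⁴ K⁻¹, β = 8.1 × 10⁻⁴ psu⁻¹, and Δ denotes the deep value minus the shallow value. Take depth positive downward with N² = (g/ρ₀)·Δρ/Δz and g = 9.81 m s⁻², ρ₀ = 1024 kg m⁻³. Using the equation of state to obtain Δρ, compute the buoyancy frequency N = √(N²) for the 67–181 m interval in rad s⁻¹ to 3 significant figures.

9.81 × 10⁻³ rad s⁻¹

ΔT = -6.1 K, ΔS = -0.05 psu (deep − shallow).
Δρ/ρ₀ = −αΔT + βΔS = 1.159 × 10⁻³ − 4.05 × 10⁻⁵ = 1.1185 × 10⁻³, so Δρ ≈ 1.145 kg m⁻³.
N² = (g/ρ₀)·Δρ/Δz = g·(Δρ/ρ₀)/Δz = 9.81 × 1.1185 × 10⁻³ / 114 = 9.6250 × 10⁻⁵ s⁻².
N = √(9.6250 × 10⁻⁵) = 9.8107 × 10⁻³ rad s⁻¹ ≈ 9.81 × 10⁻³ rad s⁻¹.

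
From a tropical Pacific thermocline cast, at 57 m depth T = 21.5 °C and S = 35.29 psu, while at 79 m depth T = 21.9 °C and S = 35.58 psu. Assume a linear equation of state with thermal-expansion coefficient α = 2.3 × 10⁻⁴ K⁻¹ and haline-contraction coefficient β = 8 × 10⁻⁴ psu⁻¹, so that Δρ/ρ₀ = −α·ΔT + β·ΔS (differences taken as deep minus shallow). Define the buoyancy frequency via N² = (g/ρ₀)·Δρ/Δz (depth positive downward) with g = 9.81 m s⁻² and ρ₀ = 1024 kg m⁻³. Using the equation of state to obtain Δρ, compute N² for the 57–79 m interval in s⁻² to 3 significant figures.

ΔT = +0.4 K, ΔS = +0.29 psu (deep − shallow).
Δρ/ρ₀ = −αΔT + βΔS = -9.20 × 10⁻⁵ + 2.32 × 10⁻⁴ = 1.40 × 10⁻⁴, so Δρ ≈ 0.1434 kg m⁻³.
N² = (g/ρ₀)·Δρ/Δz = g·(Δρ/ρ₀)/Δz = 9.81 × 1.40 × 10⁻⁴ / 22 = 6.2427 × 10⁻⁵ s⁻² ≈ 6.24 × 10⁻⁵ s⁻².

6.24 × 10⁻⁵ s⁻²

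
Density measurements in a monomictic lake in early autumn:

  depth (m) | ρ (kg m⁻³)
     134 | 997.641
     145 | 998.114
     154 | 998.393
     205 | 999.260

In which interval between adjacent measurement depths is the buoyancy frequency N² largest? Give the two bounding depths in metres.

134–145 m

Compute the density gradient over each adjacent pair:
  134–145 m: Δρ/Δz = 0.473/11 = 0.043 kg m⁻⁴
  145–154 m: Δρ/Δz = 0.279/9 = 0.031 kg m⁻⁴
  154–205 m: Δρ/Δz = 0.867/51 = 0.017 kg m⁻⁴
The largest gradient is in the 134–145 m interval — the pycnocline.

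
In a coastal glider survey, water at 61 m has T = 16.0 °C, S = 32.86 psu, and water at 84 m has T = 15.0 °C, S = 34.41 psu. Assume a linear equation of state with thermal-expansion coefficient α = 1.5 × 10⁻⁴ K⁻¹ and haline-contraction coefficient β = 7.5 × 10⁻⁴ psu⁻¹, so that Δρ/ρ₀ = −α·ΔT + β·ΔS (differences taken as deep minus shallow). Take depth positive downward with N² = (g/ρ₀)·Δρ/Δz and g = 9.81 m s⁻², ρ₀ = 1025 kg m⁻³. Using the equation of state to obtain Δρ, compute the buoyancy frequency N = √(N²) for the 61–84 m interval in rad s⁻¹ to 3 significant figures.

0.0237 rad s⁻¹

ΔT = -1.0 K, ΔS = +1.55 psu (deep − shallow).
Δρ/ρ₀ = −αΔT + βΔS = 1.50 × 10⁻⁴ + 1.1625 × 10⁻³ = 1.3125 × 10⁻³, so Δρ ≈ 1.345 kg m⁻³.
N² = (g/ρ₀)·Δρ/Δz = g·(Δρ/ρ₀)/Δz = 9.81 × 1.3125 × 10⁻³ / 23 = 5.5981 × 10⁻⁴ s⁻².
N = √(5.5981 × 10⁻⁴) = 0.023660 rad s⁻¹ ≈ 0.0237 rad s⁻¹.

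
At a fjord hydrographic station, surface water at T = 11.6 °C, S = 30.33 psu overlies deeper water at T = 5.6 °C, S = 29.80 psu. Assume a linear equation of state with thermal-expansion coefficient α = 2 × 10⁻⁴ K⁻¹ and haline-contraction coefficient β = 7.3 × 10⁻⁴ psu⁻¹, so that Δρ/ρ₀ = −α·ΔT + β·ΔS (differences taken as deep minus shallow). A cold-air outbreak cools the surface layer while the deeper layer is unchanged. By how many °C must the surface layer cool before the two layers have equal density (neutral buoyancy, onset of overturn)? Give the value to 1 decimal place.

Neutral buoyancy requires Δρ = 0, i.e. −α(T_deep − T_surf′) + β(S_deep − S_surf) = 0.
T_surf′ = T_deep − (β/α)·ΔS = 5.6 − (7.3 × 10⁻⁴/2 × 10⁻⁴)·(-0.53) = 7.534 °C.
Cooling required: 11.6 − (7.534) = 4.066 °C.

4.1 °C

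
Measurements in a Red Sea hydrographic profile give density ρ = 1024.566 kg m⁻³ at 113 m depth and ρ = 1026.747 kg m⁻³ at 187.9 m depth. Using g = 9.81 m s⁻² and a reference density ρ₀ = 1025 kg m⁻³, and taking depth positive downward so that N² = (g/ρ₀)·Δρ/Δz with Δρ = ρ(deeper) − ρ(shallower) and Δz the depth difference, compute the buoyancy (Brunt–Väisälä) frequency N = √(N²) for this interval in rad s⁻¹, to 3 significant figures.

0.0167 rad s⁻¹

Δρ = 1026.747 − 1024.566 = 2.181 kg m⁻³ over Δz = 187.9 − 113 = 74.9 m.
N² = (9.81/1025) × (2.181/74.9) = 2.7869 × 10⁻⁴ s⁻².
N = √(2.7869 × 10⁻⁴) = 0.016694 rad s⁻¹ ≈ 0.0167 rad s⁻¹.
N² > 0, so the interval is statically stable.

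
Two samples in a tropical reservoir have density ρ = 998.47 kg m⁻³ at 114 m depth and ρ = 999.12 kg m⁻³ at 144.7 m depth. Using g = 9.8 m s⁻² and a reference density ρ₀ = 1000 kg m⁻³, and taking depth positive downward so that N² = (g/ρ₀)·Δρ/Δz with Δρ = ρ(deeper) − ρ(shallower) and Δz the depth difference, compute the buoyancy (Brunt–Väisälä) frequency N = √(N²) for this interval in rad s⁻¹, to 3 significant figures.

Δρ = 999.12 − 998.47 = 0.65 kg m⁻³ over Δz = 144.7 − 114 = 30.7 m.
N² = (9.8/1000) × (0.65/30.7) = 2.0749 × 10⁻⁴ s⁻².
N = √(2.0749 × 10⁻⁴) = 0.014405 rad s⁻¹ ≈ 0.0144 rad s⁻¹.
A positive N² confirms static stability across the interval.

0.0144 rad s⁻¹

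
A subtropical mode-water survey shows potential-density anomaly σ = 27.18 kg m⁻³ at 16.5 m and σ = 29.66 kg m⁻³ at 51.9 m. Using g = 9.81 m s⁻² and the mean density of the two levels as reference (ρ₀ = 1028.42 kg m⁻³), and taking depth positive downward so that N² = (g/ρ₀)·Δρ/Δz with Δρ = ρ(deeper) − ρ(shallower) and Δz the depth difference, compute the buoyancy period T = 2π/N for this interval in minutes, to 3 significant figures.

4.05 min

Δρ = 1029.66 − 1027.18 = 2.48 kg m⁻³ over Δz = 51.9 − 16.5 = 35.4 m.
N² = (9.81/1028.42) × (2.48/35.4) = 6.6826 × 10⁻⁴ s⁻².
N = √(6.6826 × 10⁻⁴) = 0.025851 rad s⁻¹, so T = 2π/N = 243.05 s = 4.0508 min ≈ 4.05 min.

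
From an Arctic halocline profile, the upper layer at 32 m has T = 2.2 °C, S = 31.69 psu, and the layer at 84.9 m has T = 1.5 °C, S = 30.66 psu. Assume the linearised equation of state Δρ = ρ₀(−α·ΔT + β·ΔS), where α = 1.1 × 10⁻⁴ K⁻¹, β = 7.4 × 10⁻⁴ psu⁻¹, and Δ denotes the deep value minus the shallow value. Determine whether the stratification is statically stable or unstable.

ΔT = 1.5 − 2.2 = -0.7 K and ΔS = 30.66 − 31.69 = -1.03 psu (deep − shallow).
−αΔT = 7.70 × 10⁻⁵; βΔS = -7.622 × 10⁻⁴; sum Δρ/ρ₀ = -6.852 × 10⁻⁴.
Δρ/ρ₀ < 0, so Δρ < 0: deeper water is lighter → statically unstable; the column would overturn.

unstable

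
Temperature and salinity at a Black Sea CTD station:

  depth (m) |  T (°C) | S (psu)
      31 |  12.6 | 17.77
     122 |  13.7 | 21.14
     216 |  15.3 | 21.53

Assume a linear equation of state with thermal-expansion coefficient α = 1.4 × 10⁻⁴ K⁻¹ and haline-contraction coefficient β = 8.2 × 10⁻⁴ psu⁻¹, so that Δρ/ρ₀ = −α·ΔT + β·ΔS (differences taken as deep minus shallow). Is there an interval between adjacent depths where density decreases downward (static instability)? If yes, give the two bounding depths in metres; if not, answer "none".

Evaluate Δρ/ρ₀ = −αΔT + βΔS across each adjacent pair:
  31–122 m: −αΔT+βΔS = −(1.4 × 10⁻⁴)(+1.1)+(8.2 × 10⁻⁴)(+3.37) = 2.6 × 10⁻³ → stable
  122–216 m: −αΔT+βΔS = −(1.4 × 10⁻⁴)(+1.6)+(8.2 × 10⁻⁴)(+0.39) = 9.6 × 10⁻⁵ → stable
Every interval has Δρ > 0: the column is stably stratified throughout.

none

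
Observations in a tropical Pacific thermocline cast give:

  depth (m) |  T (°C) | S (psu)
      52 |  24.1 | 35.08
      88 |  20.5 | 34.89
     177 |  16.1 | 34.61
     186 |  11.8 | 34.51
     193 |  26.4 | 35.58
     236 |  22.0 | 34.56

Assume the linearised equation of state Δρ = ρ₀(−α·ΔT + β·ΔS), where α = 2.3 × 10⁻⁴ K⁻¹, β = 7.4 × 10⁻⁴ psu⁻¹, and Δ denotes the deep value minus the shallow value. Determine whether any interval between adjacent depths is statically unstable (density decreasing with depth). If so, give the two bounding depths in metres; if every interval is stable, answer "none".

Evaluate Δρ/ρ₀ = −αΔT + βΔS across each adjacent pair:
  52–88 m: −αΔT+βΔS = −(2.3 × 10⁻⁴)(-3.6)+(7.4 × 10⁻⁴)(-0.19) = 6.9 × 10⁻⁴ → stable
  88–177 m: −αΔT+βΔS = −(2.3 × 10⁻⁴)(-4.4)+(7.4 × 10⁻⁴)(-0.28) = 8.0 × 10⁻⁴ → stable
  177–186 m: −αΔT+βΔS = −(2.3 × 10⁻⁴)(-4.3)+(7.4 × 10⁻⁴)(-0.10) = 9.2 × 10⁻⁴ → stable
  186–193 m: −αΔT+βΔS = −(2.3 × 10⁻⁴)(+14.6)+(7.4 × 10⁻⁴)(+1.07) = -2.6 × 10⁻³ → UNSTABLE
  193–236 m: −αΔT+βΔS = −(2.3 × 10⁻⁴)(-4.4)+(7.4 × 10⁻⁴)(-1.02) = 2.6 × 10⁻⁴ → stable
The 186–193 m interval has Δρ < 0: lighter water underlies denser water.

186–193 m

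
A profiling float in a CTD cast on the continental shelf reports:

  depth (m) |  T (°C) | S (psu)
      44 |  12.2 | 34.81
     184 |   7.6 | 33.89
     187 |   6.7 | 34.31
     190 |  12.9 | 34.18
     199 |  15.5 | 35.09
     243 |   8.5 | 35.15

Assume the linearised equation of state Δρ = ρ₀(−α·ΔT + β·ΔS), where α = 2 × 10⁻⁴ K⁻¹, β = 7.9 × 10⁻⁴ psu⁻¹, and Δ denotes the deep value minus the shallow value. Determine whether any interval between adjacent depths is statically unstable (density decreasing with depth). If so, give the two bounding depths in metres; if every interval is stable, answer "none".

Evaluate Δρ/ρ₀ = −αΔT + βΔS across each adjacent pair:
  44–184 m: −αΔT+βΔS = −(2 × 10⁻⁴)(-4.6)+(7.9 × 10⁻⁴)(-0.92) = 1.9 × 10⁻⁴ → stable
  184–187 m: −αΔT+βΔS = −(2 × 10⁻⁴)(-0.9)+(7.9 × 10⁻⁴)(+0.42) = 5.1 × 10⁻⁴ → stable
  187–190 m: −αΔT+βΔS = −(2 × 10⁻⁴)(+6.2)+(7.9 × 10⁻⁴)(-0.13) = -1.3 × 10⁻³ → UNSTABLE
  190–199 m: −αΔT+βΔS = −(2 × 10⁻⁴)(+2.6)+(7.9 × 10⁻⁴)(+0.91) = 2.0 × 10⁻⁴ → stable
  199–243 m: −αΔT+βΔS = −(2 × 10⁻⁴)(-7.0)+(7.9 × 10⁻⁴)(+0.06) = 1.4 × 10⁻³ → stable
The 187–190 m interval has Δρ < 0: lighter water underlies denser water.

187–190 m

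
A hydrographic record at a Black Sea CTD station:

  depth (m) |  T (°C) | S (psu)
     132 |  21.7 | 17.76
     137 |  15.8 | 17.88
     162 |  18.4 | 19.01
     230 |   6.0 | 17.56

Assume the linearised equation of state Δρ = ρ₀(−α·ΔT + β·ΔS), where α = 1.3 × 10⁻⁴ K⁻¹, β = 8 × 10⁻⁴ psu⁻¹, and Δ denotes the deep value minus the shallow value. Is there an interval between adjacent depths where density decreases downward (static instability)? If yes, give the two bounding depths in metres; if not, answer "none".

none

Evaluate Δρ/ρ₀ = −αΔT + βΔS across each adjacent pair:
  132–137 m: −αΔT+βΔS = −(1.3 × 10⁻⁴)(-5.9)+(8 × 10⁻⁴)(+0.12) = 8.6 × 10⁻⁴ → stable
  137–162 m: −αΔT+βΔS = −(1.3 × 10⁻⁴)(+2.6)+(8 × 10⁻⁴)(+1.13) = 5.7 × 10⁻⁴ → stable
  162–230 m: −αΔT+βΔS = −(1.3 × 10⁻⁴)(-12.4)+(8 × 10⁻⁴)(-1.45) = 4.5 × 10⁻⁴ → stable
Every interval has Δρ > 0: the column is stably stratified throughout.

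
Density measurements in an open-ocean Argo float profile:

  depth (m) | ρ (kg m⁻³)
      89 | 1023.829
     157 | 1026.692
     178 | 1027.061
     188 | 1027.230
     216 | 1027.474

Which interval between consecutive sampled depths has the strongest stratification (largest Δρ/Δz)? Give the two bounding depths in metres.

Compute the density gradient over each adjacent pair:
  89–157 m: Δρ/Δz = 2.863/68 = 0.042 kg m⁻⁴
  157–178 m: Δρ/Δz = 0.369/21 = 0.018 kg m⁻⁴
  178–188 m: Δρ/Δz = 0.169/10 = 0.017 kg m⁻⁴
  188–216 m: Δρ/Δz = 0.244/28 = 8.7 × 10⁻³ kg m⁻⁴
The largest gradient is in the 89–157 m interval — the pycnocline.

89–157 m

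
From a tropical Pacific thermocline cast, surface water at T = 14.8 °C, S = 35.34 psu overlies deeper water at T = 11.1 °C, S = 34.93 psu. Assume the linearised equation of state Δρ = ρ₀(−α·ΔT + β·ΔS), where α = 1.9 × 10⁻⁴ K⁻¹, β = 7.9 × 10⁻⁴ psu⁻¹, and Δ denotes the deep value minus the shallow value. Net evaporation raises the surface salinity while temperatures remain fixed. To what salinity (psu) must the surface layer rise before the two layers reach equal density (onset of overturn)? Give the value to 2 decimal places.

Neutral buoyancy requires −α(T_deep − T_surf) + β(S_deep − S_surf′) = 0.
S_surf′ = S_deep − (α/β)·ΔT = 34.93 − (1.9 × 10⁻⁴/7.9 × 10⁻⁴)·(-3.7) = 35.8199 psu.
Increase required: 35.8199 − 35.34 = 0.4799 psu.

35.82 psu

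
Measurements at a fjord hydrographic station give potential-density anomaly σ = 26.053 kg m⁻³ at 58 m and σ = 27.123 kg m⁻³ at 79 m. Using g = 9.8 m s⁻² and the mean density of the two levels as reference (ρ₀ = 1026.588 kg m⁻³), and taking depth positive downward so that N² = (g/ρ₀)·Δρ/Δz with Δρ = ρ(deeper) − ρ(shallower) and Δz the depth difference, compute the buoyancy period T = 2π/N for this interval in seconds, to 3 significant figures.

285 s

Δρ = 1027.123 − 1026.053 = 1.070 kg m⁻³ over Δz = 79 − 58 = 21 m.
N² = (9.8/1026.588) × (1.070/21) = 4.8640 × 10⁻⁴ s⁻².
N = √(4.8640 × 10⁻⁴) = 0.022054 rad s⁻¹, so T = 2π/N = 284.90 s ≈ 285 s.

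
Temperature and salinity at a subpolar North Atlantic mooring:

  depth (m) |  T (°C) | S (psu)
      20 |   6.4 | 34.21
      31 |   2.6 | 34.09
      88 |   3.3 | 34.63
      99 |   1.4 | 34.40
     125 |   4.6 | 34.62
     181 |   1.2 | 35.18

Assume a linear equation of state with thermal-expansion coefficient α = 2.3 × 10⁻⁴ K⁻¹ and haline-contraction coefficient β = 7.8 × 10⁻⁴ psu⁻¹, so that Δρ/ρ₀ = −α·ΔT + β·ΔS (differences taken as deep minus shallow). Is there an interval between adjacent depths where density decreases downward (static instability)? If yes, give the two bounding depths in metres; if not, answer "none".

Evaluate Δρ/ρ₀ = −αΔT + βΔS across each adjacent pair:
  20–31 m: −αΔT+βΔS = −(2.3 × 10⁻⁴)(-3.8)+(7.8 × 10⁻⁴)(-0.12) = 7.8 × 10⁻⁴ → stable
  31–88 m: −αΔT+βΔS = −(2.3 × 10⁻⁴)(+0.7)+(7.8 × 10⁻⁴)(+0.54) = 2.6 × 10⁻⁴ → stable
  88–99 m: −αΔT+βΔS = −(2.3 × 10⁻⁴)(-1.9)+(7.8 × 10⁻⁴)(-0.23) = 2.6 × 10⁻⁴ → stable
  99–125 m: −αΔT+βΔS = −(2.3 × 10⁻⁴)(+3.2)+(7.8 × 10⁻⁴)(+0.22) = -5.6 × 10⁻⁴ → UNSTABLE
  125–181 m: −αΔT+βΔS = −(2.3 × 10⁻⁴)(-3.4)+(7.8 × 10⁻⁴)(+0.56) = 1.2 × 10⁻³ → stable
The 99–125 m interval has Δρ < 0: lighter water underlies denser water.

99–125 m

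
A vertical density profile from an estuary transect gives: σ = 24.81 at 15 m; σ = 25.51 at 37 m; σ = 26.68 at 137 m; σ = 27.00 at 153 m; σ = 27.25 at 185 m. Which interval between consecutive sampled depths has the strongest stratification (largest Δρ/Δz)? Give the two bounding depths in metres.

Compute the density gradient over each adjacent pair:
  15–37 m: Δρ/Δz = 0.70/22 = 0.032 kg m⁻⁴
  37–137 m: Δρ/Δz = 1.17/100 = 0.012 kg m⁻⁴
  137–153 m: Δρ/Δz = 0.32/16 = 0.020 kg m⁻⁴
  153–185 m: Δρ/Δz = 0.25/32 = 7.8 × 10⁻³ kg m⁻⁴
The largest gradient is in the 15–37 m interval — the pycnocline.

15–37 m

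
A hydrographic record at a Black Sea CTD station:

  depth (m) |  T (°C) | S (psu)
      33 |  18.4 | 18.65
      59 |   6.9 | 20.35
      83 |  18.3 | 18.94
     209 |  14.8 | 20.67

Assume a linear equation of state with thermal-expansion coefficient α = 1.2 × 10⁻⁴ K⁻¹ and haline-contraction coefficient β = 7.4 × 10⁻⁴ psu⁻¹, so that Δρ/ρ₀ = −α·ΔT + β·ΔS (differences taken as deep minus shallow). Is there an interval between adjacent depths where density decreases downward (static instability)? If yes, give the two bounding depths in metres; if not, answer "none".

Evaluate Δρ/ρ₀ = −αΔT + βΔS across each adjacent pair:
  33–59 m: −αΔT+βΔS = −(1.2 × 10⁻⁴)(-11.5)+(7.4 × 10⁻⁴)(+1.70) = 2.6 × 10⁻³ → stable
  59–83 m: −αΔT+βΔS = −(1.2 × 10⁻⁴)(+11.4)+(7.4 × 10⁻⁴)(-1.41) = -2.4 × 10⁻³ → UNSTABLE
  83–209 m: −αΔT+βΔS = −(1.2 × 10⁻⁴)(-3.5)+(7.4 × 10⁻⁴)(+1.73) = 1.7 × 10⁻³ → stable
The 59–83 m interval has Δρ < 0: lighter water underlies denser water.

59–83 m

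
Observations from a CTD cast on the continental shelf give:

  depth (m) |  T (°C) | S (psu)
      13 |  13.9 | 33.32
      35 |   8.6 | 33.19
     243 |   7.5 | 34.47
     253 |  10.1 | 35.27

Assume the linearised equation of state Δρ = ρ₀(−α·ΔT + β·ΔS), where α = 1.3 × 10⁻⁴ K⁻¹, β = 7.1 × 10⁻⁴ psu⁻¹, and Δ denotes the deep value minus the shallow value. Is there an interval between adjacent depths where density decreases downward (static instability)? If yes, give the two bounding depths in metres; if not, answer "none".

Evaluate Δρ/ρ₀ = −αΔT + βΔS across each adjacent pair:
  13–35 m: −αΔT+βΔS = −(1.3 × 10⁻⁴)(-5.3)+(7.1 × 10⁻⁴)(-0.13) = 6.0 × 10⁻⁴ → stable
  35–243 m: −αΔT+βΔS = −(1.3 × 10⁻⁴)(-1.1)+(7.1 × 10⁻⁴)(+1.28) = 1.1 × 10⁻³ → stable
  243–253 m: −αΔT+βΔS = −(1.3 × 10⁻⁴)(+2.6)+(7.1 × 10⁻⁴)(+0.80) = 2.3 × 10⁻⁴ → stable
Every interval has Δρ > 0: the column is stably stratified throughout.

none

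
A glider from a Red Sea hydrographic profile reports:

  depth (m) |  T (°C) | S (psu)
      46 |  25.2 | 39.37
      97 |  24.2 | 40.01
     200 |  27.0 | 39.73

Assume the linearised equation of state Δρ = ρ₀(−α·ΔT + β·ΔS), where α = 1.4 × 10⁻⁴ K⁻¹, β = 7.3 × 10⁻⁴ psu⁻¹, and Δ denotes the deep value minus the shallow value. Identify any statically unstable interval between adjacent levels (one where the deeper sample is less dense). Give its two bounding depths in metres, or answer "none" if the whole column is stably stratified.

Evaluate Δρ/ρ₀ = −αΔT + βΔS across each adjacent pair:
  46–97 m: −αΔT+βΔS = −(1.4 × 10⁻⁴)(-1.0)+(7.3 × 10⁻⁴)(+0.64) = 6.1 × 10⁻⁴ → stable
  97–200 m: −αΔT+βΔS = −(1.4 × 10⁻⁴)(+2.8)+(7.3 × 10⁻⁴)(-0.28) = -6.0 × 10⁻⁴ → UNSTABLE
The 97–200 m interval has Δρ < 0: lighter water underlies denser water.

97–200 m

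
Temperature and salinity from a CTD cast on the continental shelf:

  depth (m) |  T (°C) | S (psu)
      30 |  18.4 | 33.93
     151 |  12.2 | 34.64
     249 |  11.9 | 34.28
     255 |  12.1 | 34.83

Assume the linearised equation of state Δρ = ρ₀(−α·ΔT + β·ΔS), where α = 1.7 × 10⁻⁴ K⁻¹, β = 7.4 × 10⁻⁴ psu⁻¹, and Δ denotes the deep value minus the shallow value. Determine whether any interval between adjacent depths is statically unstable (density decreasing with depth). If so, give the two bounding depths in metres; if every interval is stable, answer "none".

Evaluate Δρ/ρ₀ = −αΔT + βΔS across each adjacent pair:
  30–151 m: −αΔT+βΔS = −(1.7 × 10⁻⁴)(-6.2)+(7.4 × 10⁻⁴)(+0.71) = 1.6 × 10⁻³ → stable
  151–249 m: −αΔT+βΔS = −(1.7 × 10⁻⁴)(-0.3)+(7.4 × 10⁻⁴)(-0.36) = -2.2 × 10⁻⁴ → UNSTABLE
  249–255 m: −αΔT+βΔS = −(1.7 × 10⁻⁴)(+0.2)+(7.4 × 10⁻⁴)(+0.55) = 3.7 × 10⁻⁴ → stable
The 151–249 m interval has Δρ < 0: lighter water underlies denser water.

151–249 m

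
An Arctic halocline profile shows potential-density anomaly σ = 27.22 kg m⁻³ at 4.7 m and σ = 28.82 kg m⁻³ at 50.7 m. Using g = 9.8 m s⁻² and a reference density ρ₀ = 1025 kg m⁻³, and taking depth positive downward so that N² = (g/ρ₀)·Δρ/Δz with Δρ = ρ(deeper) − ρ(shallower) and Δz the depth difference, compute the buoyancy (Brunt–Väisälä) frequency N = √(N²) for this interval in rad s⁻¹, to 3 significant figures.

0.0182 rad s⁻¹

Δρ = 1028.82 − 1027.22 = 1.60 kg m⁻³ over Δz = 50.7 − 4.7 = 46 m.
N² = (9.8/1025) × (1.60/46) = 3.3256 × 10⁻⁴ s⁻².
N = √(3.3256 × 10⁻⁴) = 0.018236 rad s⁻¹ ≈ 0.0182 rad s⁻¹.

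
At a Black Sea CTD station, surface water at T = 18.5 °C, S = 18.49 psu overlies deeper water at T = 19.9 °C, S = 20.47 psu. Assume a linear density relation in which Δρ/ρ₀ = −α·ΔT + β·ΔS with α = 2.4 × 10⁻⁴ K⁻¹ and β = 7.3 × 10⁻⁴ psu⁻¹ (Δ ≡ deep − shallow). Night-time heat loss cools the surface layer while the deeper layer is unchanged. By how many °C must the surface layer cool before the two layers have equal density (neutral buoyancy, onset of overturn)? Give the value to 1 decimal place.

Neutral buoyancy requires Δρ = 0, i.e. −α(T_deep − T_surf′) + β(S_deep − S_surf) = 0.
T_surf′ = T_deep − (β/α)·ΔS = 19.9 − (7.3 × 10⁻⁴/2.4 × 10⁻⁴)·(+1.98) = 13.877 °C.
Cooling required: 18.5 − (13.877) = 4.623 °C.

4.6 °C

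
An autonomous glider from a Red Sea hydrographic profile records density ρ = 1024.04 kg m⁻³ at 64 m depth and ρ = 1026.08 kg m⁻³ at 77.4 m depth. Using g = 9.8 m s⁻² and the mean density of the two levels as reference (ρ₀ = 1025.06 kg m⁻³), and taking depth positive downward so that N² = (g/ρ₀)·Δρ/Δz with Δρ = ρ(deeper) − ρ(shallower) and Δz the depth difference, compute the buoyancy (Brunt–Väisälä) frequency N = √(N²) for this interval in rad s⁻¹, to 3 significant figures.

0.0382 rad s⁻¹

Δρ = 1026.08 − 1024.04 = 2.04 kg m⁻³ over Δz = 77.4 − 64 = 13.4 m.
N² = (9.8/1025.06) × (2.04/13.4) = 1.4555 × 10⁻³ s⁻².
N = √(1.4555 × 10⁻³) = 0.038151 rad s⁻¹ ≈ 0.0382 rad s⁻¹.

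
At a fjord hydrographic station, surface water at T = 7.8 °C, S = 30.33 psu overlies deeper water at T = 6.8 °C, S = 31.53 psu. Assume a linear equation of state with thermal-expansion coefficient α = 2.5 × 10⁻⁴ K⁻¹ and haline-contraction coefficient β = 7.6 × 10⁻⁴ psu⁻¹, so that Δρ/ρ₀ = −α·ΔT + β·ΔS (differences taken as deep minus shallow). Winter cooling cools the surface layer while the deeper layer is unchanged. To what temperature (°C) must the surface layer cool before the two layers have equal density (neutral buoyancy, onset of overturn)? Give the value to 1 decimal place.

3.2 °C

Neutral buoyancy requires Δρ = 0, i.e. −α(T_deep − T_surf′) + β(S_deep − S_surf) = 0.
T_surf′ = T_deep − (β/α)·ΔS = 6.8 − (7.6 × 10⁻⁴/2.5 × 10⁻⁴)·(+1.20) = 3.152 °C.
Cooling required: 7.8 − (3.152) = 4.648 °C.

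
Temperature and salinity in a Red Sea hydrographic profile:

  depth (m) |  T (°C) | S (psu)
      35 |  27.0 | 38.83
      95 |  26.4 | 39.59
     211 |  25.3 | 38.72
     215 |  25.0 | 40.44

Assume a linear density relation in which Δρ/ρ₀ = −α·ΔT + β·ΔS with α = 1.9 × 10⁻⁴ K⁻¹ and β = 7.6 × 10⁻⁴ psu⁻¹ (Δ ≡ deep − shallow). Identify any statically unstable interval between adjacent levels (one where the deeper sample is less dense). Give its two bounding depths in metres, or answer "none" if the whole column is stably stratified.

Evaluate Δρ/ρ₀ = −αΔT + βΔS across each adjacent pair:
  35–95 m: −αΔT+βΔS = −(1.9 × 10⁻⁴)(-0.6)+(7.6 × 10⁻⁴)(+0.76) = 6.9 × 10⁻⁴ → stable
  95–211 m: −αΔT+βΔS = −(1.9 × 10⁻⁴)(-1.1)+(7.6 × 10⁻⁴)(-0.87) = -4.5 × 10⁻⁴ → UNSTABLE
  211–215 m: −αΔT+βΔS = −(1.9 × 10⁻⁴)(-0.3)+(7.6 × 10⁻⁴)(+1.72) = 1.4 × 10⁻³ → stable
The 95–211 m interval has Δρ < 0: lighter water underlies denser water.

95–211 m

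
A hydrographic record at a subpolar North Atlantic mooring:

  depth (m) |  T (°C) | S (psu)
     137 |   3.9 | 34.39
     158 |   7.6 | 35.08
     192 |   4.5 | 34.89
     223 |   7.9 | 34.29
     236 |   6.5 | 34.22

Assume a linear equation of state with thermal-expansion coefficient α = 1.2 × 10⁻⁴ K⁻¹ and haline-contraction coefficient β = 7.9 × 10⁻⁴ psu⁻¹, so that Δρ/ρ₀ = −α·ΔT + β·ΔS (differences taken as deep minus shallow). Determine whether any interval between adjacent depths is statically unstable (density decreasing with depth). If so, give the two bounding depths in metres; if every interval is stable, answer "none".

192–223 m

Evaluate Δρ/ρ₀ = −αΔT + βΔS across each adjacent pair:
  137–158 m: −αΔT+βΔS = −(1.2 × 10⁻⁴)(+3.7)+(7.9 × 10⁻⁴)(+0.69) = 1.0 × 10⁻⁴ → stable
  158–192 m: −αΔT+βΔS = −(1.2 × 10⁻⁴)(-3.1)+(7.9 × 10⁻⁴)(-0.19) = 2.2 × 10⁻⁴ → stable
  192–223 m: −αΔT+βΔS = −(1.2 × 10⁻⁴)(+3.4)+(7.9 × 10⁻⁴)(-0.60) = -8.8 × 10⁻⁴ → UNSTABLE
  223–236 m: −αΔT+βΔS = −(1.2 × 10⁻⁴)(-1.4)+(7.9 × 10⁻⁴)(-0.07) = 1.1 × 10⁻⁴ → stable
The 192–223 m interval has Δρ < 0: lighter water underlies denser water.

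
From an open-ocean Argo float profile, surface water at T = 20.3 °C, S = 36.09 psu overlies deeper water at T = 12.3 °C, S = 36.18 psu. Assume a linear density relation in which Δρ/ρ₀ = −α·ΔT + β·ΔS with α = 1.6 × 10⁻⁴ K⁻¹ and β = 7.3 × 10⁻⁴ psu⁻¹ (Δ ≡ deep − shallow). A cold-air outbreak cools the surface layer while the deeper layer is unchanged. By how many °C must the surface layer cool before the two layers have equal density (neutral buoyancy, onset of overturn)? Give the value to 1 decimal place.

Neutral buoyancy requires Δρ = 0, i.e. −α(T_deep − T_surf′) + β(S_deep − S_surf) = 0.
T_surf′ = T_deep − (β/α)·ΔS = 12.3 − (7.3 × 10⁻⁴/1.6 × 10⁻⁴)·(+0.09) = 11.889 °C.
Cooling required: 20.3 − (11.889) = 8.411 °C.

8.4 °C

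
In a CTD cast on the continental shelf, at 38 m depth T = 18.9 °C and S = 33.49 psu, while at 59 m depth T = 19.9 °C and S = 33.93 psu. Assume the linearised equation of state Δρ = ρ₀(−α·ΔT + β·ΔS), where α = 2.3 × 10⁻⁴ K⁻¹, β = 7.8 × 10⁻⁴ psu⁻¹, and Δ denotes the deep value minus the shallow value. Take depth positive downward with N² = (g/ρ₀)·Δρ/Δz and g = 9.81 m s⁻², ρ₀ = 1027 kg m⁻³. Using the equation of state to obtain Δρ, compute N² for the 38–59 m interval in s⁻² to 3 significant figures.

5.29 × 10⁻⁵ s⁻²

ΔT = +1.0 K, ΔS = +0.44 psu (deep − shallow).
Δρ/ρ₀ = −αΔT + βΔS = -2.30 × 10⁻⁴ + 3.432 × 10⁻⁴ = 1.132 × 10⁻⁴, so Δρ ≈ 0.1163 kg m⁻³.
N² = (g/ρ₀)·Δρ/Δz = g·(Δρ/ρ₀)/Δz = 9.81 × 1.132 × 10⁻⁴ / 21 = 5.2881 × 10⁻⁵ s⁻² ≈ 5.29 × 10⁻⁵ s⁻².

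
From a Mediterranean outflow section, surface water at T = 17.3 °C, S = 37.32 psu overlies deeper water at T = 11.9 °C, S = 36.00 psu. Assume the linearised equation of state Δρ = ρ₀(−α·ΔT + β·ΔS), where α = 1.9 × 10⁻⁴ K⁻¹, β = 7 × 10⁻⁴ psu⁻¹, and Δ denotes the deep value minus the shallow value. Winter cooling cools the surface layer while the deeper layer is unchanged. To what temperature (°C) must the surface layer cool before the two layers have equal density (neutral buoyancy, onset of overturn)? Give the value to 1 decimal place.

16.8 °C

Neutral buoyancy requires Δρ = 0, i.e. −α(T_deep − T_surf′) + β(S_deep − S_surf) = 0.
T_surf′ = T_deep − (β/α)·ΔS = 11.9 − (7 × 10⁻⁴/1.9 × 10⁻⁴)·(-1.32) = 16.763 °C.
Cooling required: 17.3 − (16.763) = 0.537 °C.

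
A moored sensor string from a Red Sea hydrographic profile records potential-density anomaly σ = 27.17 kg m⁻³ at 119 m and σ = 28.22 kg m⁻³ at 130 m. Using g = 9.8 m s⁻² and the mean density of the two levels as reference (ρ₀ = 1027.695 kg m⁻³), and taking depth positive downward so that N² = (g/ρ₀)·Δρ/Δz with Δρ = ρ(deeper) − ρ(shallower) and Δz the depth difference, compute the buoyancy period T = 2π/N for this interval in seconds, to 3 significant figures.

208 s

Δρ = 1028.22 − 1027.17 = 1.05 kg m⁻³ over Δz = 130 − 119 = 11 m.
N² = (9.8/1027.695) × (1.05/11) = 9.1025 × 10⁻⁴ s⁻².
N = √(9.1025 × 10⁻⁴) = 0.030170 rad s⁻¹, so T = 2π/N = 208.26 s ≈ 208 s.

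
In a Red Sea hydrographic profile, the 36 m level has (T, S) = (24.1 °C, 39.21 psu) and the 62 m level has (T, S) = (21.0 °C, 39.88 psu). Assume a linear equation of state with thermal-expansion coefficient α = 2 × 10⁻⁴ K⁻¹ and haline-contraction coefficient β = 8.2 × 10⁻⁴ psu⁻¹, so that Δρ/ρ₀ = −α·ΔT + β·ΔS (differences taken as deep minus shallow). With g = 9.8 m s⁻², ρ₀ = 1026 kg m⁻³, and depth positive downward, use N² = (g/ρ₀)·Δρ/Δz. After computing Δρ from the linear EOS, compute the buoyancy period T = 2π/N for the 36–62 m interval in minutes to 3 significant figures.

ΔT = -3.1 K, ΔS = +0.67 psu (deep − shallow).
Δρ/ρ₀ = −αΔT + βΔS = 6.20 × 10⁻⁴ + 5.494 × 10⁻⁴ = 1.1694 × 10⁻³, so Δρ ≈ 1.200 kg m⁻³.
N² = (g/ρ₀)·Δρ/Δz = g·(Δρ/ρ₀)/Δz = 9.8 × 1.1694 × 10⁻³ / 26 = 4.4077 × 10⁻⁴ s⁻².
N = √(4.4077 × 10⁻⁴) = 0.020995 rad s⁻¹ → T = 2π/N = 299.27 s = 4.9878 min ≈ 4.99 min.

4.99 min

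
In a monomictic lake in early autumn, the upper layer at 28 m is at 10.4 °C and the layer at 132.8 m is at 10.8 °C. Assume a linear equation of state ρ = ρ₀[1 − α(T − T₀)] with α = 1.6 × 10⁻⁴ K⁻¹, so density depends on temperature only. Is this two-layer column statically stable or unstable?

ΔT = 10.8 − 10.4 = +0.4 K, so Δρ/ρ₀ = −αΔT = -6.40 × 10⁻⁵.
Δρ/ρ₀ < 0, so Δρ < 0: deeper water is lighter → statically unstable; the column would overturn.

unstable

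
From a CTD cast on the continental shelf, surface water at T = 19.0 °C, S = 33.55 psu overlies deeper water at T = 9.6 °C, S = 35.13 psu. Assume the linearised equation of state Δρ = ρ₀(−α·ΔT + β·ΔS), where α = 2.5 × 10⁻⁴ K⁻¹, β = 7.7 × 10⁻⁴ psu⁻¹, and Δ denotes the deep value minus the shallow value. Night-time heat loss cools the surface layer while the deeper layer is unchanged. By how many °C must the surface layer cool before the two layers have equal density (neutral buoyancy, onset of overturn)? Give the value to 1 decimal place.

Neutral buoyancy requires Δρ = 0, i.e. −α(T_deep − T_surf′) + β(S_deep − S_surf) = 0.
T_surf′ = T_deep − (β/α)·ΔS = 9.6 − (7.7 × 10⁻⁴/2.5 × 10⁻⁴)·(+1.58) = 4.734 °C.
Cooling required: 19.0 − (4.734) = 14.266 °C.

14.3 °C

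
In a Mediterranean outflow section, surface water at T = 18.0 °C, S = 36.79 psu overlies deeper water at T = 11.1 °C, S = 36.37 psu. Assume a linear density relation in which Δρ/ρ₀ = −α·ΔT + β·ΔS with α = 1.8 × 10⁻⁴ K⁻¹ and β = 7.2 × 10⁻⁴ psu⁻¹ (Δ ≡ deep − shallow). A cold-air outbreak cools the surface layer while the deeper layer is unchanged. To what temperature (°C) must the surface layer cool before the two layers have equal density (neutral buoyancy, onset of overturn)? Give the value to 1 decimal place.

12.8 °C

Neutral buoyancy requires Δρ = 0, i.e. −α(T_deep − T_surf′) + β(S_deep − S_surf) = 0.
T_surf′ = T_deep − (β/α)·ΔS = 11.1 − (7.2 × 10⁻⁴/1.8 × 10⁻⁴)·(-0.42) = 12.780 °C.
Cooling required: 18.0 − (12.780) = 5.220 °C.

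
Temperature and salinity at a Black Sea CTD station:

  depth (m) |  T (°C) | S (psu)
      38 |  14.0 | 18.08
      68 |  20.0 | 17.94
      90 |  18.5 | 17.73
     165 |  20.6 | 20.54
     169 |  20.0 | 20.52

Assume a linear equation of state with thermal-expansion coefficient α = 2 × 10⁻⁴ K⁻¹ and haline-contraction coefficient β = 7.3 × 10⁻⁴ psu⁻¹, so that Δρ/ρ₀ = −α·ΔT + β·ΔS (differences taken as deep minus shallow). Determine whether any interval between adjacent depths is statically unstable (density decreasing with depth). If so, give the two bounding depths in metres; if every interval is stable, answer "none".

38–68 m

Evaluate Δρ/ρ₀ = −αΔT + βΔS across each adjacent pair:
  38–68 m: −αΔT+βΔS = −(2 × 10⁻⁴)(+6.0)+(7.3 × 10⁻⁴)(-0.14) = -1.3 × 10⁻³ → UNSTABLE
  68–90 m: −αΔT+βΔS = −(2 × 10⁻⁴)(-1.5)+(7.3 × 10⁻⁴)(-0.21) = 1.5 × 10⁻⁴ → stable
  90–165 m: −αΔT+βΔS = −(2 × 10⁻⁴)(+2.1)+(7.3 × 10⁻⁴)(+2.81) = 1.6 × 10⁻³ → stable
  165–169 m: −αΔT+βΔS = −(2 × 10⁻⁴)(-0.6)+(7.3 × 10⁻⁴)(-0.02) = 1.1 × 10⁻⁴ → stable
The 38–68 m interval has Δρ < 0: lighter water underlies denser water.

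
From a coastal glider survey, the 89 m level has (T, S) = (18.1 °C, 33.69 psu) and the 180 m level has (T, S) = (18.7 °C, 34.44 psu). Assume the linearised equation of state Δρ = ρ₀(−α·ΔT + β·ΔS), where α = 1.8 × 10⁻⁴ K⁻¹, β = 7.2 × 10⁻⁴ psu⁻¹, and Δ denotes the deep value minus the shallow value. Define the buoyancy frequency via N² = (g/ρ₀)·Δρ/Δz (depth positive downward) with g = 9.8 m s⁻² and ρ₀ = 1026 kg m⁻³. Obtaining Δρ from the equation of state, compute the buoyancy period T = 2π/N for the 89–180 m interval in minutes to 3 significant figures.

15.4 min

ΔT = +0.6 K, ΔS = +0.75 psu (deep − shallow).
Δρ/ρ₀ = −αΔT + βΔS = -1.08 × 10⁻⁴ + 5.40 × 10⁻⁴ = 4.32 × 10⁻⁴, so Δρ ≈ 0.4432 kg m⁻³.
N² = (g/ρ₀)·Δρ/Δz = g·(Δρ/ρ₀)/Δz = 9.8 × 4.32 × 10⁻⁴ / 91 = 4.6523 × 10⁻⁵ s⁻².
N = √(4.6523 × 10⁻⁵) = 6.8208 × 10⁻³ rad s⁻¹ → T = 2π/N = 921.18 s = 15.353 min ≈ 15.4 min.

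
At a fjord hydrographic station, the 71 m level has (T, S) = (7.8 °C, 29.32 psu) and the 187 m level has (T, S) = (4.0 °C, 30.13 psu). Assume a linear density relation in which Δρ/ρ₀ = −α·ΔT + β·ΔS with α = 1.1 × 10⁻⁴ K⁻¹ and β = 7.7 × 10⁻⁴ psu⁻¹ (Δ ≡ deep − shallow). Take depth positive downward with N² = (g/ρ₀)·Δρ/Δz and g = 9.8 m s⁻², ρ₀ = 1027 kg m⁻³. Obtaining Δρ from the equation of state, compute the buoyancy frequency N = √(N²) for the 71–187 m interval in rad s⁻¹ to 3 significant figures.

ΔT = -3.8 K, ΔS = +0.81 psu (deep − shallow).
Δρ/ρ₀ = −αΔT + βΔS = 4.18 × 10⁻⁴ + 6.237 × 10⁻⁴ = 1.0417 × 10⁻³, so Δρ ≈ 1.070 kg m⁻³.
N² = (g/ρ₀)·Δρ/Δz = g·(Δρ/ρ₀)/Δz = 9.8 × 1.0417 × 10⁻³ / 116 = 8.8006 × 10⁻⁵ s⁻².
N = √(8.8006 × 10⁻⁵) = 9.3812 × 10⁻³ rad s⁻¹ ≈ 9.38 × 10⁻³ rad s⁻¹.

9.38 × 10⁻³ rad s⁻¹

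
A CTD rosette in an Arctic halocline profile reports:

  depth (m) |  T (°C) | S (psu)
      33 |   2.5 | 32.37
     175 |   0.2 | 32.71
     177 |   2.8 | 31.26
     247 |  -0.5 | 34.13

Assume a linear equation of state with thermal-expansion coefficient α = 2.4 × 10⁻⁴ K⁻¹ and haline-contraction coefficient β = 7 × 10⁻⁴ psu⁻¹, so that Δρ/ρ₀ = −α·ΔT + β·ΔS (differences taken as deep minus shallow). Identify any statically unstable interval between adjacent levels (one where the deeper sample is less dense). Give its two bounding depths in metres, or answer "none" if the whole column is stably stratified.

Evaluate Δρ/ρ₀ = −αΔT + βΔS across each adjacent pair:
  33–175 m: −αΔT+βΔS = −(2.4 × 10⁻⁴)(-2.3)+(7 × 10⁻⁴)(+0.34) = 7.9 × 10⁻⁴ → stable
  175–177 m: −αΔT+βΔS = −(2.4 × 10⁻⁴)(+2.6)+(7 × 10⁻⁴)(-1.45) = -1.6 × 10⁻³ → UNSTABLE
  177–247 m: −αΔT+βΔS = −(2.4 × 10⁻⁴)(-3.3)+(7 × 10⁻⁴)(+2.87) = 2.8 × 10⁻³ → stable
The 175–177 m interval has Δρ < 0: lighter water underlies denser water.

175–177 m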